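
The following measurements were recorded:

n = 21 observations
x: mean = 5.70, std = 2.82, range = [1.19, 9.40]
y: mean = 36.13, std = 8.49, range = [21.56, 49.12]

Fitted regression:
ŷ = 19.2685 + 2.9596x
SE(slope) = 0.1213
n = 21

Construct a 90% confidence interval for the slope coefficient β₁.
The 90% CI for β₁ is (2.7499, 3.1693)

Confidence interval for the slope:

The 90% CI for β₁ is: β̂₁ ± t*(α/2, n-2) × SE(β̂₁)

Step 1: Find critical t-value
- Confidence level = 0.9
- Degrees of freedom = n - 2 = 21 - 2 = 19
- t*(α/2, 19) = 1.7291

Step 2: Calculate margin of error
Margin = 1.7291 × 0.1213 = 0.2097

Step 3: Construct interval
CI = 2.9596 ± 0.2097
CI = (2.7499, 3.1693)

Interpretation: each one-unit increase in x is associated with a change in mean y of between 2.7499 and 3.1693, with 90% confidence.
Both endpoints are positive, so the data support a genuinely positive slope at this confidence level.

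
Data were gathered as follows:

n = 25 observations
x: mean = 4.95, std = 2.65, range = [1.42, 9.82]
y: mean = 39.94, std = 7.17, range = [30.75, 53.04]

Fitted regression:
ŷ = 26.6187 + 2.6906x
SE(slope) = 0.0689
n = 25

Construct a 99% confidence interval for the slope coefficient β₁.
The 99% CI for β₁ is (2.4972, 2.8840)

Confidence interval for the slope:

The 99% CI for β₁ is: β̂₁ ± t*(α/2, n-2) × SE(β̂₁)

Step 1: Find critical t-value
- Confidence level = 0.99
- Degrees of freedom = n - 2 = 25 - 2 = 23
- t*(α/2, 23) = 2.8073

Step 2: Calculate margin of error
Margin = 2.8073 × 0.0689 = 0.1934

Step 3: Construct interval
CI = 2.6906 ± 0.1934
CI = (2.4972, 2.8840)

Interpretation: each one-unit increase in x is associated with a change in mean y of between 2.4972 and 2.8840, with 99% confidence.
Both endpoints are positive, so the data support a genuinely positive slope at this confidence level.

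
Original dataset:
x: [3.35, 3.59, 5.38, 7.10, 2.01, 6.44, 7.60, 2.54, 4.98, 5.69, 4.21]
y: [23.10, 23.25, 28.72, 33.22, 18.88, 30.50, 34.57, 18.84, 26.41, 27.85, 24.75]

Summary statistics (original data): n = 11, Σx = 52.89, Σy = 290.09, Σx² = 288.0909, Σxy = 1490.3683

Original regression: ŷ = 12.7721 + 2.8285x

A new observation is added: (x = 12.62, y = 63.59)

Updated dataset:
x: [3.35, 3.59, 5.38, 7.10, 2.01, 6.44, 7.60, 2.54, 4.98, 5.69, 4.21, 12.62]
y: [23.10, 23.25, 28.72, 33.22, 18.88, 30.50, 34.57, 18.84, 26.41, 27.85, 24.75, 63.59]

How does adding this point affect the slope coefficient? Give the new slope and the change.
New slope β₁ = 4.0354 versus 2.8285 before: a change of +1.2069 (+42.7%).

x = 12.62 lies well outside the original x-range [2.01, 7.60] (x̄ ≈ 4.81), so this observation has high leverage and can move the slope substantially.

Step 1: Update the sums with the new point (n goes from 11 to 12)
Σx  = 52.89 + 12.62 = 65.51
Σy  = 290.09 + 63.59 = 353.68
Σx² = 288.0909 + 12.62² = 288.0909 + 159.2644 = 447.3553
Σxy = 1490.3683 + 12.62×63.59 = 1490.3683 + 802.5058 = 2292.8741

Step 2: Recompute the slope with b₁ = (nΣxy − ΣxΣy) / (nΣx² − (Σx)²)
Numerator   = 12×2292.8741 − 65.51×353.68 = 27514.4892 − 23169.5768 = 4344.9124
Denominator = 12×447.3553 − 65.51² = 5368.2636 − 4291.5601 = 1076.7035
b₁(new) = 4344.9124 / 1076.7035 = 4.0354

(Same formula on the original sums: (11×1490.3683 − 52.89×290.09) / (11×288.0909 − 52.89²) = 1051.1912 / 371.6478 = 2.8285, matching the given fit.)

Step 3: Change in slope
Δβ₁ = 4.0354 − 2.8285 = +1.2069
Relative change = +1.2069 / 2.8285 × 100% = +42.7%
→ the slope increases when the point is added.

Because the point sits above the extension of the original line at a high-leverage x, it tilts the fit up.
In practice: examine leverage (hᵢ) and Cook's distance rather than deleting it automatically; check such a point for data-entry or measurement error.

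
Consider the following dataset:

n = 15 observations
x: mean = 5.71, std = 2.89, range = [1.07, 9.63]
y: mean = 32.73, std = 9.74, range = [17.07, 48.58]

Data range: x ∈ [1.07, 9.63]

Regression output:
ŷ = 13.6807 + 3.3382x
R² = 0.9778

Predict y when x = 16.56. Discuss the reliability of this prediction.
ŷ = 68.9613, but this is extrapolation (above the data range [1.07, 9.63]) and may be unreliable.

Prediction calculation:
ŷ = 13.6807 + 3.3382 × 16.56
ŷ = 68.9613

Reliability:
- Data range: x ∈ [1.07, 9.63]
- Prediction point: x = 16.56 is 6.93 units above the observed range → this is EXTRAPOLATION, not interpolation

Why that matters here:
- The standard error of prediction grows with (x − x̄)², and x = 16.56 is far from x̄ = 5.71
- Real relationships often flatten, saturate, or turn nonlinear at extremes
- There are no observations near this x to validate the fitted line there

The R² = 0.9778 only validates the fit within [1.07, 9.63]; treat ŷ = 68.9613 with caution.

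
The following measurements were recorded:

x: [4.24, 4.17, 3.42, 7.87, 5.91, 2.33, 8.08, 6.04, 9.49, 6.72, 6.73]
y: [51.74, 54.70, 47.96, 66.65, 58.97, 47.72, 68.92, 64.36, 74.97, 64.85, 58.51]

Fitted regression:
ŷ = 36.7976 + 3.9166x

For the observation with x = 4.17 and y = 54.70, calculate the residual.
Residual = 1.5702

The residual is the difference between the actual value and the predicted value:

Residual = y - ŷ

Step 1: Calculate predicted value
ŷ = 36.7976 + 3.9166 × 4.17
ŷ = 53.1298

Step 2: Calculate residual
Residual = 54.70 - 53.1298
Residual = 1.5702

Sign check: y > ŷ, so the point is above the line and the fit underestimates here.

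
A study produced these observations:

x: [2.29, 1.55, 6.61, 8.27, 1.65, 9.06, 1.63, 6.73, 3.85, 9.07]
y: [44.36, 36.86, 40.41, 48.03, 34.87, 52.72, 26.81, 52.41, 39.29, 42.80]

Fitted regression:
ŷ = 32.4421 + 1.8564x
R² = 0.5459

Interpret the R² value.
The model explains 54.59% of the variance in y (R² = 0.5459), leaving 45.41% unexplained; the fit is moderate.

R² (coefficient of determination) measures the proportion of variance in y explained by the regression model.

Here R² = 0.5459:
- Explained: 54.59% of the variation in y
- Unexplained (residual): 100% − 54.59% = 45.41%
- Rule of thumb (below 0.3 weak; 0.3 to below 0.7 moderate; 0.7 and above strong) → moderate

Calculation: R² = 1 − (SS_res / SS_tot), where SS_res is the sum of squared residuals and SS_tot the total sum of squares.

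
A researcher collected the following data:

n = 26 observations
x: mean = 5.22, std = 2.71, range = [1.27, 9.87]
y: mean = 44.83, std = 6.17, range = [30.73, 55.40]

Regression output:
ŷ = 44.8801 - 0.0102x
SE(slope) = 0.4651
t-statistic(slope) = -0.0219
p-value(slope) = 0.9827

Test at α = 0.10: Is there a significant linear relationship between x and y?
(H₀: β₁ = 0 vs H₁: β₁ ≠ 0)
Since p-value = 0.9827 ≥ α = 0.10, fail to reject H₀ — the slope is not significantly different from 0.

Hypothesis test for the slope coefficient:

H₀: β₁ = 0 (no linear relationship)
H₁: β₁ ≠ 0 (linear relationship exists)

Test statistic: t = β̂₁ / SE(β̂₁) = -0.0102 / 0.4651 = -0.0219

The p-value (0.9827) is the probability, under H₀, of a t-statistic at least as extreme as |t| = 0.0219 (two-sided, df = n − 2 = 24).

Decision rule: reject H₀ if p-value < α.
p-value = 0.9827 ≥ α = 0.10 → fail to reject H₀.

There is not sufficient evidence at the 10% significance level to conclude that a linear relationship exists between x and y.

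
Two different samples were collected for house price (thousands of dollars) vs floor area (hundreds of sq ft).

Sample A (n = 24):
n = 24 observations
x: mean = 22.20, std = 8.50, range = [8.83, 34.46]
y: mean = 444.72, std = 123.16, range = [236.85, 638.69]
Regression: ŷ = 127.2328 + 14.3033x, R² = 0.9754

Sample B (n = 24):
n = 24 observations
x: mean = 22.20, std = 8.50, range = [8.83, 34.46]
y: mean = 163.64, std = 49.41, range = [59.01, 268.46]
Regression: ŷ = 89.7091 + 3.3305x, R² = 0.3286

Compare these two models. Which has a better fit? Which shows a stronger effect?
Model A has the better fit (R² = 0.9754 vs 0.3286). Model A shows the stronger effect (|β₁| = 14.3033 vs 3.3305).

Model Comparison:

Which explains more variance? (R²)
- Model A: R² = 0.9754 → 97.54% of variance in house price explained
- Model B: R² = 0.3286 → 32.86% of variance in house price explained
- 0.9754 > 0.3286 → Model A has the better fit

Effect size (slope magnitude):
- Model A: β₁ = 14.3033 → predicted house price rises 14.3033 thousand dollars per additional hundred sq ft of floor area
- Model B: β₁ = 3.3305 → predicted house price rises 3.3305 thousand dollars per additional hundred sq ft of floor area
- |14.3033| > |3.3305| → Model A shows the stronger marginal effect

Notes:
- A steeper slope doesn't make a better model if the scatter around the line is large.
- R² measures how tightly points cluster around the line; β₁ measures how steep the line is — they answer different questions.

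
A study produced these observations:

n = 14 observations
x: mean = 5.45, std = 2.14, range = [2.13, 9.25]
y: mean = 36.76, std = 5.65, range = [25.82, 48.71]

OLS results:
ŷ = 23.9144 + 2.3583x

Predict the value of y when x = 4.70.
ŷ = 34.9984

Plug x = 4.70 into the fitted line:

ŷ = 23.9144 + 2.3583 × 4.70
ŷ = 23.9144 + 11.0840
ŷ = 34.9984

This is the fitted mean response at that x — an individual observation would come with a wider prediction interval.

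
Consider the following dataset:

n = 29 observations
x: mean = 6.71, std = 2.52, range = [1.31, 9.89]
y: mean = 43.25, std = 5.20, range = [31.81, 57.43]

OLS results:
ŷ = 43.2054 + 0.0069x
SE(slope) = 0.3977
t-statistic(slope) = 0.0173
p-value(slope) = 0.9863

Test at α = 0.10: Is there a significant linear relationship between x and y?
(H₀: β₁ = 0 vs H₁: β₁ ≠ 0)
p-value = 0.9863 ≥ α = 0.10, so we fail to reject H₀. The relationship is not significant.

Hypothesis test for the slope coefficient:

H₀: β₁ = 0 (no linear relationship)
H₁: β₁ ≠ 0 (linear relationship exists)

Test statistic: t = β̂₁ / SE(β̂₁) = 0.0069 / 0.3977 = 0.0173

The p-value (0.9863) is the probability, under H₀, of a t-statistic at least as extreme as |t| = 0.0173 (two-sided, df = n − 2 = 27).

Decision rule: reject H₀ if p-value < α.
p-value = 0.9863 ≥ α = 0.10 → fail to reject H₀.

Conclusion: the linear association between x and y is not significant at the 10% level.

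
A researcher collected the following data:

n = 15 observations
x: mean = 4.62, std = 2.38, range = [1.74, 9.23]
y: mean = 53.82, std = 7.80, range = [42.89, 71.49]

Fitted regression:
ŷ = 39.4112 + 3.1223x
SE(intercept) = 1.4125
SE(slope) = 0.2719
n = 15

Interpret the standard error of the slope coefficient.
SE(slope) = 0.2719 measures the uncertainty in the estimated slope. The coefficient is estimated precisely (SE/|β̂₁| = 8.7%).

What SE measures:
- The standard error quantifies the sampling variability of the coefficient estimate
- It is the estimated standard deviation of β̂₁ across hypothetical repeated samples of the same size
- Smaller SE → more precise estimate

Relative precision:
- SE / |β̂₁| = 0.2719 / 3.1223 = 8.7%
- Rule of thumb (under 20%: precise; 20% to under 50%: moderately precise; 50% or more: imprecise) → precise

Link to the t-test: t = β̂₁ / SE(β̂₁) = 3.1223 / 0.2719 = 11.4833, the statistic for H₀: β₁ = 0.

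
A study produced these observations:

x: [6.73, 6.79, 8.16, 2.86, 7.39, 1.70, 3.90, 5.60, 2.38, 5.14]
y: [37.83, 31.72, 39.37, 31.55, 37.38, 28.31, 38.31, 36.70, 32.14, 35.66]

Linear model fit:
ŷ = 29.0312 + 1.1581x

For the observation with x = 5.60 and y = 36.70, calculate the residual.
Residual = 1.1834

The residual is the difference between the actual value and the predicted value:

Residual = y - ŷ

Step 1: Calculate predicted value
ŷ = 29.0312 + 1.1581 × 5.60
ŷ = 35.5166

Step 2: Calculate residual
Residual = 36.70 - 35.5166
Residual = 1.1834

Interpretation: the model underestimates the actual value by 1.1834 at this point (positive residual → observation lies above the fitted line).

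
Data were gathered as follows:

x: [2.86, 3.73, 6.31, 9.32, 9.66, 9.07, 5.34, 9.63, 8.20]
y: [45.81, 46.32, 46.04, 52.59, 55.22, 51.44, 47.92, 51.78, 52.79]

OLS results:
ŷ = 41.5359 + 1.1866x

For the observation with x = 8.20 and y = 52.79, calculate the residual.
Residual = 1.5240

The residual is the difference between the actual value and the predicted value:

Residual = y - ŷ

Step 1: Calculate predicted value
ŷ = 41.5359 + 1.1866 × 8.20
ŷ = 51.2660

Step 2: Calculate residual
Residual = 52.79 - 51.2660
Residual = 1.5240

Interpretation: the model underestimates the actual value by 1.5240 at this point (positive residual → observation lies above the fitted line).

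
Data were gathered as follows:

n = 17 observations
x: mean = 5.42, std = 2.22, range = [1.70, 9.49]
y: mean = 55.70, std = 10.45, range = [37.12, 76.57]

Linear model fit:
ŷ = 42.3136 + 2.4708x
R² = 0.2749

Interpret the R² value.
R² = 0.2749 means 27.49% of the variation in y is explained by the linear relationship with x. This indicates a weak fit.

R² = 1 − SS_res/SS_tot compares the residual scatter to the total scatter of y about its mean.

Here R² = 0.2749:
- Explained: 27.49% of the variation in y
- Unexplained (residual): 100% − 27.49% = 72.51%
- Rule of thumb (below 0.3 weak; 0.3 to below 0.7 moderate; 0.7 and above strong) → weak

Note: R² says nothing about causation, and a high R² does not by itself mean the linear form is appropriate — check the residuals.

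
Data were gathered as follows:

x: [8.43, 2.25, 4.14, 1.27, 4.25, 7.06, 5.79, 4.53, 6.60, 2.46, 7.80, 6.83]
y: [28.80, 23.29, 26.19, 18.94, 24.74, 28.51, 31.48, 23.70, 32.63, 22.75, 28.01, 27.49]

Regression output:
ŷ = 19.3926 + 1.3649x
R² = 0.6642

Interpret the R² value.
The model explains 66.42% of the variance in y (R² = 0.6642), leaving 33.58% unexplained; the fit is moderate.

R² (coefficient of determination) measures the proportion of variance in y explained by the regression model.

Here R² = 0.6642:
- Explained: 66.42% of the variation in y
- Unexplained (residual): 100% − 66.42% = 33.58%
- Rule of thumb (below 0.3 weak; 0.3 to below 0.7 moderate; 0.7 and above strong) → moderate

Equivalently, for simple linear regression R² = r², so |r| = √0.6642 ≈ 0.8150.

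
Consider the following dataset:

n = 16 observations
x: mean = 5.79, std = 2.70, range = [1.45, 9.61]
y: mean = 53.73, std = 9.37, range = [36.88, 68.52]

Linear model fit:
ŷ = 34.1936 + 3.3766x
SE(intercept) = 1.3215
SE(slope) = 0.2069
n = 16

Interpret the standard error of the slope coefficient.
SE(β̂₁) = 0.2069 is the estimated standard deviation of the slope estimate across repeated samples; relative to β̂₁ = 3.3766 that is 6.1%, a precise estimate.

What SE measures:
- The standard error quantifies the sampling variability of the coefficient estimate
- It is the estimated standard deviation of β̂₁ across hypothetical repeated samples of the same size
- Smaller SE → more precise estimate

Relative precision:
- SE / |β̂₁| = 0.2069 / 3.3766 = 6.1%
- Rule of thumb (under 20%: precise; 20% to under 50%: moderately precise; 50% or more: imprecise) → precise

Rough 95% range (±2 SE): 3.3766 ± 0.4138 → (2.9628, 3.7904).

What drives SE(β̂₁): more residual scatter → larger SE; wider spread of x values → smaller SE; larger n (here n = 16) → smaller SE.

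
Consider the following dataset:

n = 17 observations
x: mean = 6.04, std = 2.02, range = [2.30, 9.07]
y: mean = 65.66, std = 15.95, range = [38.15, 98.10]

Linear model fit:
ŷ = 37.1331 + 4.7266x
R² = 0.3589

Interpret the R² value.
About 35.89% of the variability in y is accounted for by the regression on x (R² = 0.3589) — a moderate linear fit.

R² (coefficient of determination) measures the proportion of variance in y explained by the regression model.

Here R² = 0.3589:
- Explained: 35.89% of the variation in y
- Unexplained (residual): 100% − 35.89% = 64.11%
- Rule of thumb (below 0.3 weak; 0.3 to below 0.7 moderate; 0.7 and above strong) → moderate

Equivalently, for simple linear regression R² = r², so |r| = √0.3589 ≈ 0.5991.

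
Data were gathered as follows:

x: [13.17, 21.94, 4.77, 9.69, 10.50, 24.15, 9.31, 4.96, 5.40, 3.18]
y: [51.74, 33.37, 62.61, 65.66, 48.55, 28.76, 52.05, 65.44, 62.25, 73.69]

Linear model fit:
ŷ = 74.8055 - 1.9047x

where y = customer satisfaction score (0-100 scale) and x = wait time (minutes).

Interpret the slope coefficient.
On average, satisfaction score is about 1.9047 points lower for every extra minute of wait time.

β₁ = -1.9047 is the change in predicted satisfaction score (points) per additional minute of wait time.

Interpretation:
- Wait time up by 1 minute → predicted satisfaction score decreases by 1.9047 points
- This is a linear approximation: the same per-unit change is assumed across the whole observed x range

The intercept β₀ = 74.8055 is the predicted satisfaction score when wait time = 0; since the smallest observed x is 3.18, this is an extrapolation and mainly anchors the line.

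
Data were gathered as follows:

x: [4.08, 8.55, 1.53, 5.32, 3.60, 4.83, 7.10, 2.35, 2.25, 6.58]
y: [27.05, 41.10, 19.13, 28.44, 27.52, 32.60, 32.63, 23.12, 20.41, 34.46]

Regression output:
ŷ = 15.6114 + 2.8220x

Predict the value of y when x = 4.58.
ŷ = 28.5362

Plug x = 4.58 into the fitted line:

ŷ = 15.6114 + 2.8220 × 4.58
ŷ = 15.6114 + 12.9248
ŷ = 28.5362

This is a point prediction; actual observations scatter around it by roughly the residual standard deviation.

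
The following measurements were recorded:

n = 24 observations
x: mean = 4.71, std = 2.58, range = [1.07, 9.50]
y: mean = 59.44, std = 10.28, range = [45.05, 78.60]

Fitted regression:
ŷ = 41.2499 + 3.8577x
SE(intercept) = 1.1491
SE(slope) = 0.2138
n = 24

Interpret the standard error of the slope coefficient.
SE(β̂₁) = 0.2138 is the estimated standard deviation of the slope estimate across repeated samples; relative to β̂₁ = 3.8577 that is 5.5%, a precise estimate.

SE(β̂₁) = s / √Sxx, where s is the residual standard deviation and Sxx = Σ(x − x̄)². It is the yardstick for how far β̂₁ = 3.8577 could plausibly be from the true slope.

Relative precision:
- SE / |β̂₁| = 0.2138 / 3.8577 = 5.5%
- Rule of thumb (under 20%: precise; 20% to under 50%: moderately precise; 50% or more: imprecise) → precise

Link to the t-test: t = β̂₁ / SE(β̂₁) = 3.8577 / 0.2138 = 18.0435, the statistic for H₀: β₁ = 0.

What drives SE(β̂₁): more residual scatter → larger SE; larger n (here n = 24) → smaller SE; wider spread of x values → smaller SE.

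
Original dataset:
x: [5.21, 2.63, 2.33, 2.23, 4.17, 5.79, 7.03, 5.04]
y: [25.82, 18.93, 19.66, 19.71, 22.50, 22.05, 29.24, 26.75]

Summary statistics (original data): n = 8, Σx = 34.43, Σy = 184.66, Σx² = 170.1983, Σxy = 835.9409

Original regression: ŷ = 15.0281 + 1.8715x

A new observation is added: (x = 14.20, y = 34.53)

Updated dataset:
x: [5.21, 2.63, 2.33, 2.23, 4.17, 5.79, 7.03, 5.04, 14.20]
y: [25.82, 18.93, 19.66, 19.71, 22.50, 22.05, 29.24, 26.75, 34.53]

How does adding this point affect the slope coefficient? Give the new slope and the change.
The slope changes from 1.8715 to 1.3010 (change of -0.5705, or -30.5%).

The new point has HIGH LEVERAGE: x = 14.20 is far from the original mean x̄ = 34.43/8 ≈ 4.30 (original range [2.23, 7.03]).

Step 1: Update the sums with the new point (n goes from 8 to 9)
Σx  = 34.43 + 14.20 = 48.63
Σy  = 184.66 + 34.53 = 219.19
Σx² = 170.1983 + 14.20² = 170.1983 + 201.6400 = 371.8383
Σxy = 835.9409 + 14.20×34.53 = 835.9409 + 490.3260 = 1326.2669

Step 2: Recompute the slope with b₁ = (nΣxy − ΣxΣy) / (nΣx² − (Σx)²)
Numerator   = 9×1326.2669 − 48.63×219.19 = 11936.4021 − 10659.2097 = 1277.1924
Denominator = 9×371.8383 − 48.63² = 3346.5447 − 2364.8769 = 981.6678
b₁(new) = 1277.1924 / 981.6678 = 1.3010

(Same formula on the original sums: (8×835.9409 − 34.43×184.66) / (8×170.1983 − 34.43²) = 329.6834 / 176.1615 = 1.8715, matching the given fit.)

Step 3: Change in slope
Δβ₁ = 1.3010 − 1.8715 = -0.5705
Relative change = -0.5705 / 1.8715 × 100% = -30.5%
→ the slope decreases when the point is added.

Because the point sits below the extension of the original line at a high-leverage x, it tilts the fit down.
In practice: refit with and without it and report both if conclusions differ.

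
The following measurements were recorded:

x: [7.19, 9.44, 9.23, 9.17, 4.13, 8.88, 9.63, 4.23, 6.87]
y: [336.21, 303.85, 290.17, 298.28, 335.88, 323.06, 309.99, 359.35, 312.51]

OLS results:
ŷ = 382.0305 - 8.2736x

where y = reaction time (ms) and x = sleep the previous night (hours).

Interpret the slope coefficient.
An increase of one hour in sleep is associated with a 8.2736 ms decrease in predicted reaction time.

The slope β₁ = -8.2736 gives the rate at which the fitted reaction time changes with sleep.

Interpretation:
- Sleep up by 1 hour → predicted reaction time decreases by 8.2736 ms
- The effect is assumed constant over the observed range of x (linearity)
- The sign (−) gives the direction; the magnitude 8.2736 gives the size of the effect per hour

The intercept β₀ = 382.0305 is the predicted reaction time when sleep = 0; since the smallest observed x is 4.13, this is an extrapolation and mainly anchors the line.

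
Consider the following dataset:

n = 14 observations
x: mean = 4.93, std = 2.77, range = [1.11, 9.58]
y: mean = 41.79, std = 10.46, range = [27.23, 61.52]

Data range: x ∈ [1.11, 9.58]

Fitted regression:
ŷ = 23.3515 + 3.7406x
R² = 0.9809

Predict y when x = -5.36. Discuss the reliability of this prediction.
ŷ = 3.3019 (extrapolation — x = -5.36 lies outside [1.11, 9.58], so reliability is low).

Prediction calculation:
ŷ = 23.3515 + 3.7406 × (-5.36)
ŷ = 3.3019

Reliability:
- Data range: x ∈ [1.11, 9.58]
- Prediction point: x = -5.36 is 6.47 units below the observed range → this is EXTRAPOLATION, not interpolation

Why that matters here:
- There are no observations near this x to validate the fitted line there
- Real relationships often flatten, saturate, or turn nonlinear at extremes

The R² = 0.9809 only validates the fit within [1.11, 9.58]; treat ŷ = 3.3019 with caution.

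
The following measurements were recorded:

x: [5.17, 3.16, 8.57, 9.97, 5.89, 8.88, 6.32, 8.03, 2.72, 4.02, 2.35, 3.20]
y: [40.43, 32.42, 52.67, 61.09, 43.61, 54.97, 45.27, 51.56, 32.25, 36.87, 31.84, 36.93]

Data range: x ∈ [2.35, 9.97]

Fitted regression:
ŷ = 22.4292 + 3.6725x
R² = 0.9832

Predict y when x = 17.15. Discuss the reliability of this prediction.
ŷ = 85.4126 (extrapolation — x = 17.15 lies outside [2.35, 9.97], so reliability is low).

Prediction calculation:
ŷ = 22.4292 + 3.6725 × 17.15
ŷ = 85.4126

Reliability:
- Data range: x ∈ [2.35, 9.97]
- Prediction point: x = 17.15 is 7.18 units above the observed range → this is EXTRAPOLATION, not interpolation

Why that matters here:
- R² describes fit only over the sampled x values; it says nothing about behaviour beyond them
- There are no observations near this x to validate the fitted line there

The R² = 0.9832 only validates the fit within [2.35, 9.97]; treat ŷ = 85.4126 with caution.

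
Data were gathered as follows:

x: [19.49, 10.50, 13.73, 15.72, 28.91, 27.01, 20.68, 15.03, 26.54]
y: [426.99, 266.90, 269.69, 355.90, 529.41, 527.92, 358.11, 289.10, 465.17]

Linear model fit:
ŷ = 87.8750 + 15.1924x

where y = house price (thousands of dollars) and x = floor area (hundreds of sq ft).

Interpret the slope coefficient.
An increase of one hundred sq ft in floor area is associated with a 15.1924 thousand dollars increase in predicted house price.

The slope coefficient β₁ = 15.1924 represents the marginal effect of floor area on house price.

Interpretation:
- Floor area up by 1 hundred sq ft → predicted house price increases by 15.1924 thousand dollars
- The effect is assumed constant over the observed range of x (linearity)
- The slope describes association in these data, not necessarily a causal effect

(β₀ = 87.8750 is the fitted value at x = 0 and is not part of the slope interpretation.)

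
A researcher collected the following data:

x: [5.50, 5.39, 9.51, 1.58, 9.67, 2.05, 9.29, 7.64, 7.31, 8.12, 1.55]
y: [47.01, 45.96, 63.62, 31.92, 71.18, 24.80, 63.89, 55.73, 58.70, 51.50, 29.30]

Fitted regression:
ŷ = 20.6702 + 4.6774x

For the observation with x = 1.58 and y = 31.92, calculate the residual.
Residual = 3.8595

The residual is the difference between the actual value and the predicted value:

Residual = y - ŷ

Step 1: Calculate predicted value
ŷ = 20.6702 + 4.6774 × 1.58
ŷ = 28.0605

Step 2: Calculate residual
Residual = 31.92 - 28.0605
Residual = 3.8595

Interpretation: the model underestimates the actual value by 3.8595 at this point (positive residual → observation lies above the fitted line).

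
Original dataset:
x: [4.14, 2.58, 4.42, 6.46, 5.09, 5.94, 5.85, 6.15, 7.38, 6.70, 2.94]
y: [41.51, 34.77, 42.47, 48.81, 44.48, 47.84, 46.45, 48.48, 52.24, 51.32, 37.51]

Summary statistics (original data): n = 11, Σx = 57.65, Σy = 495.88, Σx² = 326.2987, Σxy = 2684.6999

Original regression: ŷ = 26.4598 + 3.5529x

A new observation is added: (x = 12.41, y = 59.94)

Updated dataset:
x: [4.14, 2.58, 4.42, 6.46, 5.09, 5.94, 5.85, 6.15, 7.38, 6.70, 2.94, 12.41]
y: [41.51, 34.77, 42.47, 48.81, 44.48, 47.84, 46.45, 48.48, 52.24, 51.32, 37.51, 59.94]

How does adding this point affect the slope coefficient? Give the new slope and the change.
New slope β₁ = 2.5745 versus 3.5529 before: a change of -0.9784 (-27.5%).

The new point has HIGH LEVERAGE: x = 12.41 is far from the original mean x̄ = 57.65/11 ≈ 5.24 (original range [2.58, 7.38]).

Step 1: Update the sums with the new point (n goes from 11 to 12)
Σx  = 57.65 + 12.41 = 70.06
Σy  = 495.88 + 59.94 = 555.82
Σx² = 326.2987 + 12.41² = 326.2987 + 154.0081 = 480.3068
Σxy = 2684.6999 + 12.41×59.94 = 2684.6999 + 743.8554 = 3428.5553

Step 2: Recompute the slope with b₁ = (nΣxy − ΣxΣy) / (nΣx² − (Σx)²)
Numerator   = 12×3428.5553 − 70.06×555.82 = 41142.6636 − 38940.7492 = 2201.9144
Denominator = 12×480.3068 − 70.06² = 5763.6816 − 4908.4036 = 855.2780
b₁(new) = 2201.9144 / 855.2780 = 2.5745

(Same formula on the original sums: (11×2684.6999 − 57.65×495.88) / (11×326.2987 − 57.65²) = 944.2169 / 265.7632 = 3.5529, matching the given fit.)

Step 3: Change in slope
Δβ₁ = 2.5745 − 3.5529 = -0.9784
Relative change = -0.9784 / 3.5529 × 100% = -27.5%
→ the slope decreases when the point is added.

Because the point sits below the extension of the original line at a high-leverage x, it tilts the fit down.
In practice: check such a point for data-entry or measurement error; refit with and without it and report both if conclusions differ.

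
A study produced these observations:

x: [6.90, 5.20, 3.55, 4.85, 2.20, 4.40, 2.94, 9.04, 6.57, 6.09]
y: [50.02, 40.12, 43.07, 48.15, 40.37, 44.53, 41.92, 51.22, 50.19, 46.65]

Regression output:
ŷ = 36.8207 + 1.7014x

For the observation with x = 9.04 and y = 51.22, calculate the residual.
Residual = -0.9814

The residual is the difference between the actual value and the predicted value:

Residual = y - ŷ

Step 1: Calculate predicted value
ŷ = 36.8207 + 1.7014 × 9.04
ŷ = 52.2014

Step 2: Calculate residual
Residual = 51.22 - 52.2014
Residual = -0.9814

Sign check: y < ŷ, so the point is below the line and the fit overestimates here.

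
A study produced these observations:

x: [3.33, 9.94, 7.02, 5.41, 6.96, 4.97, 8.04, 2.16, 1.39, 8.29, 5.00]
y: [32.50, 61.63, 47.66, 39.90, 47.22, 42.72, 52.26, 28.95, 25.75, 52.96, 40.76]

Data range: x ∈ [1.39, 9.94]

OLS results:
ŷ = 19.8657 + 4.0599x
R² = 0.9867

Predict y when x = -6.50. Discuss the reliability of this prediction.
The equation gives ŷ = -6.5237; however x = -6.50 is 7.89 units below the observed range, so this extrapolated value should not be trusted.

Prediction calculation:
ŷ = 19.8657 + 4.0599 × (-6.50)
ŷ = -6.5237

Reliability:
- Data range: x ∈ [1.39, 9.94]
- Prediction point: x = -6.50 is 7.89 units below the observed range → this is EXTRAPOLATION, not interpolation

Why that matters here:
- The standard error of prediction grows with (x − x̄)², and x = -6.50 is far from x̄ = 5.68
- There are no observations near this x to validate the fitted line there
- The linear relationship may not hold outside the observed range

Report the number if required, but flag clearly that it is an extrapolation.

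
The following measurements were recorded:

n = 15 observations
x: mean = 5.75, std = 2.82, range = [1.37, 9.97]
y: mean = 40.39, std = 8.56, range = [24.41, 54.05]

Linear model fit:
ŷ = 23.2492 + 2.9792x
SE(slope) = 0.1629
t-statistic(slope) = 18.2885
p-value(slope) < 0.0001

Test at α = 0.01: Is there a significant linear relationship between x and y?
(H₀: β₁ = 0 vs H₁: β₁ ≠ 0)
p-value < 0.0001 < α = 0.01, so we reject H₀. The relationship is significant.

Hypothesis test for the slope coefficient:

H₀: β₁ = 0 (no linear relationship)
H₁: β₁ ≠ 0 (linear relationship exists)

Test statistic: t = β̂₁ / SE(β̂₁) = 2.9792 / 0.1629 = 18.2885

The p-value (<0.0001) is the probability, under H₀, of a t-statistic at least as extreme as |t| = 18.2885 (two-sided, df = n − 2 = 13).

Decision rule: reject H₀ if p-value < α.
p-value < 0.0001 < α = 0.01 → reject H₀.

Conclusion: the linear association between x and y is significant at the 1% level.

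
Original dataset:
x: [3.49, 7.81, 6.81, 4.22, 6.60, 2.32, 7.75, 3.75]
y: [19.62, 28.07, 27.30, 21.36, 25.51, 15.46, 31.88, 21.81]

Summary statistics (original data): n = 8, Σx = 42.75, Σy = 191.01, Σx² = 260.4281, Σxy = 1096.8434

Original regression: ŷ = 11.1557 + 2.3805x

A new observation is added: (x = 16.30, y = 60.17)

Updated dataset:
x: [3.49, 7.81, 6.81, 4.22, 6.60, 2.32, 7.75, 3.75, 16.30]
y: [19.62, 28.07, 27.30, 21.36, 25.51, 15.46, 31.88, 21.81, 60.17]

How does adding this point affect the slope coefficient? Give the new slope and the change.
New slope β₁ = 3.0976 versus 2.3805 before: a change of +0.7171 (+30.1%).

x = 16.30 lies well outside the original x-range [2.32, 7.81] (x̄ ≈ 5.34), so this observation has high leverage and can move the slope substantially.

Step 1: Update the sums with the new point (n goes from 8 to 9)
Σx  = 42.75 + 16.30 = 59.05
Σy  = 191.01 + 60.17 = 251.18
Σx² = 260.4281 + 16.30² = 260.4281 + 265.6900 = 526.1181
Σxy = 1096.8434 + 16.30×60.17 = 1096.8434 + 980.7710 = 2077.6144

Step 2: Recompute the slope with b₁ = (nΣxy − ΣxΣy) / (nΣx² − (Σx)²)
Numerator   = 9×2077.6144 − 59.05×251.18 = 18698.5296 − 14832.1790 = 3866.3506
Denominator = 9×526.1181 − 59.05² = 4735.0629 − 3486.9025 = 1248.1604
b₁(new) = 3866.3506 / 1248.1604 = 3.0976

(Same formula on the original sums: (8×1096.8434 − 42.75×191.01) / (8×260.4281 − 42.75²) = 609.0697 / 255.8623 = 2.3805, matching the given fit.)

Step 3: Change in slope
Δβ₁ = 3.0976 − 2.3805 = +0.7171
Relative change = +0.7171 / 2.3805 × 100% = +30.1%
→ the slope increases when the point is added.

Because the point sits above the extension of the original line at a high-leverage x, it tilts the fit up.
In practice: refit with and without it and report both if conclusions differ.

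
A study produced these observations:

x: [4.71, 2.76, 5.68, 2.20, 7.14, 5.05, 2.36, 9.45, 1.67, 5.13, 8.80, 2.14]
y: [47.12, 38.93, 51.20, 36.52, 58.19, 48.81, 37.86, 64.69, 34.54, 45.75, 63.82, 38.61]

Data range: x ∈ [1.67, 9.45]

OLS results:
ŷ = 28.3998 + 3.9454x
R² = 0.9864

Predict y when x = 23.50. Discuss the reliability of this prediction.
ŷ = 121.1167, but this is extrapolation (above the data range [1.67, 9.45]) and may be unreliable.

Prediction calculation:
ŷ = 28.3998 + 3.9454 × 23.50
ŷ = 121.1167

Reliability:
- Data range: x ∈ [1.67, 9.45]
- Prediction point: x = 23.50 is 14.05 units above the observed range → this is EXTRAPOLATION, not interpolation

Why that matters here:
- The linear relationship may not hold outside the observed range
- R² describes fit only over the sampled x values; it says nothing about behaviour beyond them
- Real relationships often flatten, saturate, or turn nonlinear at extremes

The R² = 0.9864 only validates the fit within [1.67, 9.45]; treat ŷ = 121.1167 with caution.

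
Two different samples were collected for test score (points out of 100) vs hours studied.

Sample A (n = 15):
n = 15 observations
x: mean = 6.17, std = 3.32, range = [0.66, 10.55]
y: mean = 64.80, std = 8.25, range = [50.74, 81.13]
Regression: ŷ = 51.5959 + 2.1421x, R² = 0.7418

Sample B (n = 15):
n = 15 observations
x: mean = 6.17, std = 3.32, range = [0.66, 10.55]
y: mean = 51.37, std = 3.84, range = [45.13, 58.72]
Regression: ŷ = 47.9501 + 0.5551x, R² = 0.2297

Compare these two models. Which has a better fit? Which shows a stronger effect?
Model A has the better fit (R² = 0.7418 vs 0.2297). Model A shows the stronger effect (|β₁| = 2.1421 vs 0.5551).

Model Comparison:

Goodness of fit (R²):
- Model A: R² = 0.7418 → 74.18% of variance in test score explained
- Model B: R² = 0.2297 → 22.97% of variance in test score explained
- 0.7418 > 0.2297 → Model A has the better fit

Strength of effect — compare |β₁|:
- Model A: β₁ = 2.1421 → predicted test score rises 2.1421 points per additional hour of study time
- Model B: β₁ = 0.5551 → predicted test score rises 0.5551 points per additional hour of study time
- |2.1421| > |0.5551| → Model A shows the stronger marginal effect

Notes:
- The two samples could reflect different populations, time periods, or measurement quality.
- A better fit (higher R²) doesn't necessarily mean a more important relationship.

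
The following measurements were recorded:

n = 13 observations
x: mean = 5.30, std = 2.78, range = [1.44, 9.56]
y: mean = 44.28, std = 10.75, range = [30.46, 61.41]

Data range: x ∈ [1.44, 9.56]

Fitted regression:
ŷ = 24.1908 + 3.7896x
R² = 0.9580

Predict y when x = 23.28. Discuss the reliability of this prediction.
ŷ = 112.4127, but this is extrapolation (above the data range [1.44, 9.56]) and may be unreliable.

Prediction calculation:
ŷ = 24.1908 + 3.7896 × 23.28
ŷ = 112.4127

Reliability:
- Data range: x ∈ [1.44, 9.56]
- Prediction point: x = 23.28 is 13.72 units above the observed range → this is EXTRAPOLATION, not interpolation

Why that matters here:
- The standard error of prediction grows with (x − x̄)², and x = 23.28 is far from x̄ = 5.30
- R² describes fit only over the sampled x values; it says nothing about behaviour beyond them

The R² = 0.9580 only validates the fit within [1.44, 9.56]; treat ŷ = 112.4127 with caution.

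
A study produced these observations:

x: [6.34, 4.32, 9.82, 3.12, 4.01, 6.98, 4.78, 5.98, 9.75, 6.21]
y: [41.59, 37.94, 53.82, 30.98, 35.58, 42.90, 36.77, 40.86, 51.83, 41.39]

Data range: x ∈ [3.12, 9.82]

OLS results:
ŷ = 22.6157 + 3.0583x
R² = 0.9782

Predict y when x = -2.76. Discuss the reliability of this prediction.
The equation gives ŷ = 14.1748; however x = -2.76 is 5.88 units below the observed range, so this extrapolated value should not be trusted.

Prediction calculation:
ŷ = 22.6157 + 3.0583 × (-2.76)
ŷ = 14.1748

Reliability:
- Data range: x ∈ [3.12, 9.82]
- Prediction point: x = -2.76 is 5.88 units below the observed range → this is EXTRAPOLATION, not interpolation

Why that matters here:
- R² describes fit only over the sampled x values; it says nothing about behaviour beyond them
- The standard error of prediction grows with (x − x̄)², and x = -2.76 is far from x̄ = 6.13
- The linear relationship may not hold outside the observed range

Report the number if required, but flag clearly that it is an extrapolation.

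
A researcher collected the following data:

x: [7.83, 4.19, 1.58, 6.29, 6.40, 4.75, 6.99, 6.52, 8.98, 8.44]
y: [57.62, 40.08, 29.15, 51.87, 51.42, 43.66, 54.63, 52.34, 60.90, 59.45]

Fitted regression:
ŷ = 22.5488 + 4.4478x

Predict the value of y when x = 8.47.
ŷ = 60.2217

Plug x = 8.47 into the fitted line:

ŷ = 22.5488 + 4.4478 × 8.47
ŷ = 22.5488 + 37.6729
ŷ = 60.2217

This is a point prediction; actual observations scatter around it by roughly the residual standard deviation.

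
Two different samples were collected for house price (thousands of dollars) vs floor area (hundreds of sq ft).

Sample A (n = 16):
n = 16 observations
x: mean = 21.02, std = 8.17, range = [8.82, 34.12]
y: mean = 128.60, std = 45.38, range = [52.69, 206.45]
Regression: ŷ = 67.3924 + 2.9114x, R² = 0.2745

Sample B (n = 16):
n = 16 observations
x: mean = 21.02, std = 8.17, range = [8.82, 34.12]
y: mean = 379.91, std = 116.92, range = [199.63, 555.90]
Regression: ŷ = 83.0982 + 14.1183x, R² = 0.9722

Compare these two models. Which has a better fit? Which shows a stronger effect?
Model B has the better fit (R² = 0.9722 vs 0.2745). Model B shows the stronger effect (|β₁| = 14.1183 vs 2.9114).

Model Comparison:

Fit — compare R²:
- Model A: R² = 0.2745 → 27.45% of variance in house price explained
- Model B: R² = 0.9722 → 97.22% of variance in house price explained
- 0.9722 > 0.2745 → Model B has the better fit

Effect size (slope magnitude):
- Model A: β₁ = 2.9114 → predicted house price rises 2.9114 thousand dollars per additional hundred sq ft of floor area
- Model B: β₁ = 14.1183 → predicted house price rises 14.1183 thousand dollars per additional hundred sq ft of floor area
- |2.9114| < |14.1183| → Model B shows the stronger marginal effect

Notes:
- R² measures how tightly points cluster around the line; β₁ measures how steep the line is — they answer different questions.
- The two samples could reflect different populations, time periods, or measurement quality.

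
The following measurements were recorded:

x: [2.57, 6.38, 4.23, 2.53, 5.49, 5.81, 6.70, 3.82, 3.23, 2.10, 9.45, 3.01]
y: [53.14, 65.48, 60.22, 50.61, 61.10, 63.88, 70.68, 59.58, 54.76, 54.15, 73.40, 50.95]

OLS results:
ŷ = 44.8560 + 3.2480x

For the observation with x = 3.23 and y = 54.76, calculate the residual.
Residual = -0.5870

The residual is the difference between the actual value and the predicted value:

Residual = y - ŷ

Step 1: Calculate predicted value
ŷ = 44.8560 + 3.2480 × 3.23
ŷ = 55.3470

Step 2: Calculate residual
Residual = 54.76 - 55.3470
Residual = -0.5870

The residual is negative, so the observed y = 54.76 sits below the regression line (the line overestimates it by 0.5870).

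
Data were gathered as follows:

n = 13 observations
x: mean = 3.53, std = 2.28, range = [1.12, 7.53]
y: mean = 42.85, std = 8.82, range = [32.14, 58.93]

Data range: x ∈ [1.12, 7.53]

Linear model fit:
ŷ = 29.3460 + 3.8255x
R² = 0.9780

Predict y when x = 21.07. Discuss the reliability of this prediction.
The equation gives ŷ = 109.9493; however x = 21.07 is 13.54 units above the observed range, so this extrapolated value should not be trusted.

Prediction calculation:
ŷ = 29.3460 + 3.8255 × 21.07
ŷ = 109.9493

Reliability:
- Data range: x ∈ [1.12, 7.53]
- Prediction point: x = 21.07 is 13.54 units above the observed range → this is EXTRAPOLATION, not interpolation

Why that matters here:
- The standard error of prediction grows with (x − x̄)², and x = 21.07 is far from x̄ = 3.53
- There are no observations near this x to validate the fitted line there

Report the number if required, but flag clearly that it is an extrapolation.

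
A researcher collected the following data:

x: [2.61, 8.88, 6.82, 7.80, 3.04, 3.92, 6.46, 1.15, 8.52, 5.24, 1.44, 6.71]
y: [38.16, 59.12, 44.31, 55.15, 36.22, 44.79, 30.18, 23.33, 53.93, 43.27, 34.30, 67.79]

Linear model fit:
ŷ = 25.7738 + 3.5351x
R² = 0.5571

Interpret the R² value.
The model explains 55.71% of the variance in y (R² = 0.5571), leaving 44.29% unexplained; the fit is moderate.

R² = 1 − SS_res/SS_tot compares the residual scatter to the total scatter of y about its mean.

Here R² = 0.5571:
- Explained: 55.71% of the variation in y
- Unexplained (residual): 100% − 55.71% = 44.29%
- Rule of thumb (below 0.3 weak; 0.3 to below 0.7 moderate; 0.7 and above strong) → moderate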